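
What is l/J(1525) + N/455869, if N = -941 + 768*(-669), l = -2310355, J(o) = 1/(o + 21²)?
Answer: -2070628993905903/455869 ≈ -4.5422e+9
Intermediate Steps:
J(o) = 1/(441 + o) (J(o) = 1/(o + 441) = 1/(441 + o))
N = -514733 (N = -941 - 513792 = -514733)
l/J(1525) + N/455869 = -2310355/(1/(441 + 1525)) - 514733/455869 = -2310355/(1/1966) - 514733*1/455869 = -2310355/1/1966 - 514733/455869 = -2310355*1966 - 514733/455869 = -4542157930 - 514733/455869 = -2070628993905903/455869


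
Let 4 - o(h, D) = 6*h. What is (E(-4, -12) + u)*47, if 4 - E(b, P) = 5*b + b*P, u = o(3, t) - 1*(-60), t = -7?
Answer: 1034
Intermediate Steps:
o(h, D) = 4 - 6*h
u = 46 (u = (4 - 6*3) - 1*(-60) = (4 - 18) + 60 = -14 + 60 = 46)
E(b, P) = 4 - 5*b - P*b (E(b, P) = 4 - (5*b + b*P) = 4 - (5*b + P*b) = 4 + (-5*b - P*b) = 4 - 5*b - P*b)
(E(-4, -12) + u)*47 = ((4 - 5*(-4) - 1*(-12)*(-4)) + 46)*47 = ((4 + 20 - 48) + 46)*47 = (-24 + 46)*47 = 22*47 = 1034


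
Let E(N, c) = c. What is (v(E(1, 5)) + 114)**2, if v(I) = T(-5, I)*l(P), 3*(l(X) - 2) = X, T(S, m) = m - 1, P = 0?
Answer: 14884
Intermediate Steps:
T(S, m) = -1 + m
l(X) = 2 + X/3
v(I) = -2 + 2*I (v(I) = (-1 + I)*(2 + (1/3)*0) = (-1 + I)*(2 + 0) = (-1 + I)*2 = -2 + 2*I)
(v(E(1, 5)) + 114)**2 = ((-2 + 2*5) + 114)**2 = ((-2 + 10) + 114)**2 = (8 + 114)**2 = 122**2 = 14884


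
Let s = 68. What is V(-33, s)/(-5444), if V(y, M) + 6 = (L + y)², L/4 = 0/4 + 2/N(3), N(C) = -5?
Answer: -29779/136100 ≈ -0.21880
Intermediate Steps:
L = -8/5 (L = 4*(0/4 + 2/(-5)) = 4*(0*(¼) + 2*(-⅕)) = 4*(0 - ⅖) = 4*(-⅖) = -8/5 ≈ -1.6000)
V(y, M) = -6 + (-8/5 + y)²
V(-33, s)/(-5444) = (-6 + (-8 + 5*(-33))²/25)/(-5444) = (-6 + (-8 - 165)²/25)*(-1/5444) = (-6 + (1/25)*(-173)²)*(-1/5444) = (-6 + (1/25)*29929)*(-1/5444) = (-6 + 29929/25)*(-1/5444) = (29779/25)*(-1/5444) = -29779/136100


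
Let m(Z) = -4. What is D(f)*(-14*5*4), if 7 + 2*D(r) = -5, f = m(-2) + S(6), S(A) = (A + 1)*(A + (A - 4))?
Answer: 1680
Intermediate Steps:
S(A) = (1 + A)*(-4 + 2*A) (S(A) = (1 + A)*(A + (-4 + A)) = (1 + A)*(-4 + 2*A))
f = 52 (f = -4 + (-4 - 2*6 + 2*6**2) = -4 + (-4 - 12 + 2*36) = -4 + (-4 - 12 + 72) = -4 + 56 = 52)
D(r) = -6 (D(r) = -7/2 + (1/2)*(-5) = -7/2 - 5/2 = -6)
D(f)*(-14*5*4) = -6*(-14*5)*4 = -(-420)*4 = -6*(-280) = 1680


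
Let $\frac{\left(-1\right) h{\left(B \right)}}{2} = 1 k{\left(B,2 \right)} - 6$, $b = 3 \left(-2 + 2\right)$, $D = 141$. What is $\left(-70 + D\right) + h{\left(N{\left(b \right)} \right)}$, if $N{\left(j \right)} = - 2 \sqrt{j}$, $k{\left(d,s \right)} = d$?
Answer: $83$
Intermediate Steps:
$b = 0$ ($b = 3 \cdot 0 = 0$)
$h{\left(B \right)} = 12 - 2 B$ ($h{\left(B \right)} = - 2 \left(1 B - 6\right) = - 2 \left(B - 6\right) = - 2 \left(-6 + B\right) = 12 - 2 B$)
$\left(-70 + D\right) + h{\left(N{\left(b \right)} \right)} = \left(-70 + 141\right) + \left(12 - 2 \left(- 2 \sqrt{0}\right)\right) = 71 + \left(12 - 2 \left(\left(-2\right) 0\right)\right) = 71 + \left(12 - 0\right) = 71 + \left(12 + 0\right) = 71 + 12 = 83$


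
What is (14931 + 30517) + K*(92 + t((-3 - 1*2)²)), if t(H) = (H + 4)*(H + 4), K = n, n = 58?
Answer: 99562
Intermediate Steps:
K = 58
t(H) = (4 + H)² (t(H) = (4 + H)*(4 + H) = (4 + H)²)
(14931 + 30517) + K*(92 + t((-3 - 1*2)²)) = (14931 + 30517) + 58*(92 + (4 + (-3 - 1*2)²)²) = 45448 + 58*(92 + (4 + (-3 - 2)²)²) = 45448 + 58*(92 + (4 + (-5)²)²) = 45448 + 58*(92 + (4 + 25)²) = 45448 + 58*(92 + 29²) = 45448 + 58*(92 + 841) = 45448 + 58*933 = 45448 + 54114 = 99562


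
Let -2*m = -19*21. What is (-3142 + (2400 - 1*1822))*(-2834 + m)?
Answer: 6754858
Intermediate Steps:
m = 399/2 (m = -(-19)*21/2 = -1/2*(-399) = 399/2 ≈ 199.50)
(-3142 + (2400 - 1*1822))*(-2834 + m) = (-3142 + (2400 - 1*1822))*(-2834 + 399/2) = (-3142 + (2400 - 1822))*(-5269/2) = (-3142 + 578)*(-5269/2) = -2564*(-5269/2) = 6754858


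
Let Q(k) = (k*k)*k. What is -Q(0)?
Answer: 0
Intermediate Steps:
Q(k) = k**3 (Q(k) = k**2*k = k**3)
-Q(0) = -1*0**3 = -1*0 = 0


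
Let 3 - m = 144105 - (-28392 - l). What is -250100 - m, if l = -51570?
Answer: -129176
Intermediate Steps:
m = -120924 (m = 3 - (144105 - (-28392 - 1*(-51570))) = 3 - (144105 - (-28392 + 51570)) = 3 - (144105 - 1*23178) = 3 - (144105 - 23178) = 3 - 1*120927 = 3 - 120927 = -120924)
-250100 - m = -250100 - 1*(-120924) = -250100 + 120924 = -129176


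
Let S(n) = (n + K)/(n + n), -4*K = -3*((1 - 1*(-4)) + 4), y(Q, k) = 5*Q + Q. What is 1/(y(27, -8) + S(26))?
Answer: 208/33827 ≈ 0.0061489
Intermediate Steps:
y(Q, k) = 6*Q
K = 27/4 (K = -(-3)*((1 - 1*(-4)) + 4)/4 = -(-3)*((1 + 4) + 4)/4 = -(-3)*(5 + 4)/4 = -(-3)*9/4 = -¼*(-27) = 27/4 ≈ 6.7500)
S(n) = (27/4 + n)/(2*n) (S(n) = (n + 27/4)/(n + n) = (27/4 + n)/((2*n)) = (27/4 + n)*(1/(2*n)) = (27/4 + n)/(2*n))
1/(y(27, -8) + S(26)) = 1/(6*27 + (⅛)*(27 + 4*26)/26) = 1/(162 + (⅛)*(1/26)*(27 + 104)) = 1/(162 + (⅛)*(1/26)*131) = 1/(162 + 131/208) = 1/(33827/208) = 208/33827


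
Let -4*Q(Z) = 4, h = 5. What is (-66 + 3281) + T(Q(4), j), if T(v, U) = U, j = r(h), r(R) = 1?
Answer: 3216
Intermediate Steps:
Q(Z) = -1 (Q(Z) = -1/4*4 = -1)
j = 1
(-66 + 3281) + T(Q(4), j) = (-66 + 3281) + 1 = 3215 + 1 = 3216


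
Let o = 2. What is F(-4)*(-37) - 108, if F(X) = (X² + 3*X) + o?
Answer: -330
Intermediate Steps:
F(X) = 2 + X² + 3*X (F(X) = (X² + 3*X) + 2 = 2 + X² + 3*X)
F(-4)*(-37) - 108 = (2 + (-4)² + 3*(-4))*(-37) - 108 = (2 + 16 - 12)*(-37) - 108 = 6*(-37) - 108 = -222 - 108 = -330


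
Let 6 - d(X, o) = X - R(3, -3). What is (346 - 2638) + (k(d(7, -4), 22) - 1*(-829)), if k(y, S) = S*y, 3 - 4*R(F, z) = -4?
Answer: -2893/2 ≈ -1446.5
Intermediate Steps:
R(F, z) = 7/4 (R(F, z) = ¾ - ¼*(-4) = ¾ + 1 = 7/4)
d(X, o) = 31/4 - X (d(X, o) = 6 - (X - 1*7/4) = 6 - (X - 7/4) = 6 - (-7/4 + X) = 6 + (7/4 - X) = 31/4 - X)
(346 - 2638) + (k(d(7, -4), 22) - 1*(-829)) = (346 - 2638) + (22*(31/4 - 1*7) - 1*(-829)) = -2292 + (22*(31/4 - 7) + 829) = -2292 + (22*(¾) + 829) = -2292 + (33/2 + 829) = -2292 + 1691/2 = -2893/2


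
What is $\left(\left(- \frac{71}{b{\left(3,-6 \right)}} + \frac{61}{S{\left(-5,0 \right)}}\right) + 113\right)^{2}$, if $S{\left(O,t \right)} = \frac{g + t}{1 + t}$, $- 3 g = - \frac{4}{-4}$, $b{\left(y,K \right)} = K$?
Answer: $\frac{121801}{36} \approx 3383.4$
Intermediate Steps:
$g = - \frac{1}{3}$ ($g = - \frac{\left(-4\right) \frac{1}{-4}}{3} = - \frac{\left(-4\right) \left(- \frac{1}{4}\right)}{3} = \left(- \frac{1}{3}\right) 1 = - \frac{1}{3} \approx -0.33333$)
$S{\left(O,t \right)} = \frac{- \frac{1}{3} + t}{1 + t}$
$\left(\left(- \frac{71}{b{\left(3,-6 \right)}} + \frac{61}{S{\left(-5,0 \right)}}\right) + 113\right)^{2} = \left(\left(- \frac{71}{-6} + \frac{61}{\frac{1}{1 + 0} \left(- \frac{1}{3} + 0\right)}\right) + 113\right)^{2} = \left(\left(\left(-71\right) \left(- \frac{1}{6}\right) + \frac{61}{1^{-1} \left(- \frac{1}{3}\right)}\right) + 113\right)^{2} = \left(\left(\frac{71}{6} + \frac{61}{1 \left(- \frac{1}{3}\right)}\right) + 113\right)^{2} = \left(\left(\frac{71}{6} + \frac{61}{- \frac{1}{3}}\right) + 113\right)^{2} = \left(\left(\frac{71}{6} + 61 \left(-3\right)\right) + 113\right)^{2} = \left(\left(\frac{71}{6} - 183\right) + 113\right)^{2} = \left(- \frac{1027}{6} + 113\right)^{2} = \left(- \frac{349}{6}\right)^{2} = \frac{121801}{36}$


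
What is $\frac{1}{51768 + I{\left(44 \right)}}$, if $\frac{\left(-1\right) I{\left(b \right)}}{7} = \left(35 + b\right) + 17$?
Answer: $\frac{1}{51096} \approx 1.9571 \cdot 10^{-5}$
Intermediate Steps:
$I{\left(b \right)} = -364 - 7 b$ ($I{\left(b \right)} = - 7 \left(\left(35 + b\right) + 17\right) = - 7 \left(52 + b\right) = -364 - 7 b$)
$\frac{1}{51768 + I{\left(44 \right)}} = \frac{1}{51768 - 672} = \frac{1}{51096}$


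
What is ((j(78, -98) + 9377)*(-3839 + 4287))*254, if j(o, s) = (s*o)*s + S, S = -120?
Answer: 86296325248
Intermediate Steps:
j(o, s) = -120 + o*s² (j(o, s) = (s*o)*s - 120 = (o*s)*s - 120 = o*s² - 120 = -120 + o*s²)
((j(78, -98) + 9377)*(-3839 + 4287))*254 = (((-120 + 78*(-98)²) + 9377)*(-3839 + 4287))*254 = (((-120 + 78*9604) + 9377)*448)*254 = (((-120 + 749112) + 9377)*448)*254 = ((748992 + 9377)*448)*254 = (758369*448)*254 = 339749312*254 = 86296325248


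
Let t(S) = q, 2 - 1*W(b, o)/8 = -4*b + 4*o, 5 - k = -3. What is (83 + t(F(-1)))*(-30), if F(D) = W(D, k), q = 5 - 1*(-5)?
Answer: -2790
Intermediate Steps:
k = 8 (k = 5 - 1*(-3) = 5 + 3 = 8)
q = 10 (q = 5 + 5 = 10)
W(b, o) = 16 - 32*o + 32*b (W(b, o) = 16 - 8*(-4*b + 4*o) = 16 + (-32*o + 32*b) = 16 - 32*o + 32*b)
F(D) = -240 + 32*D (F(D) = 16 - 32*8 + 32*D = 16 - 256 + 32*D = -240 + 32*D)
t(S) = 10
(83 + t(F(-1)))*(-30) = (83 + 10)*(-30) = 93*(-30) = -2790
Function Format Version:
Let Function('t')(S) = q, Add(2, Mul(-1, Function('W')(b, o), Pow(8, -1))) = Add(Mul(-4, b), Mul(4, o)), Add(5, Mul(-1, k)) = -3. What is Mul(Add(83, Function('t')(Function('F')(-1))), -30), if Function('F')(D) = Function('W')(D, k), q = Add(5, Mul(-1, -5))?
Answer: -2790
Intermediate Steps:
k = 8 (k = Add(5, Mul(-1, -3)) = Add(5, 3) = 8)
q = 10 (q = Add(5, 5) = 10)
Function('W')(b, o) = Add(16, Mul(-32, o), Mul(32, b)) (Function('W')(b, o) = Add(16, Mul(-8, Add(Mul(-4, b), Mul(4, o)))) = Add(16, Add(Mul(-32, o), Mul(32, b))) = Add(16, Mul(-32, o), Mul(32, b)))
Function('F')(D) = Add(-240, Mul(32, D)) (Function('F')(D) = Add(16, Mul(-32, 8), Mul(32, D)) = Add(16, -256, Mul(32, D)) = Add(-240, Mul(32, D)))
Function('t')(S) = 10
Mul(Add(83, Function('t')(Function('F')(-1))), -30) = Mul(Add(83, 10), -30) = Mul(93, -30) = -2790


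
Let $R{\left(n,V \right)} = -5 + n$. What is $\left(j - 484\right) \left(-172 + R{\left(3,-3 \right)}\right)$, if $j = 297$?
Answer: $32538$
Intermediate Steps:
$\left(j - 484\right) \left(-172 + R{\left(3,-3 \right)}\right) = \left(297 - 484\right) \left(-172 + \left(-5 + 3\right)\right) = - 187 \left(-172 - 2\right) = \left(-187\right) \left(-174\right) = 32538$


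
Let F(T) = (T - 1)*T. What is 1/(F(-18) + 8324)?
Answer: 1/8666 ≈ 0.00011539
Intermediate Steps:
F(T) = T*(-1 + T) (F(T) = (-1 + T)*T = T*(-1 + T))
1/(F(-18) + 8324) = 1/(-18*(-1 - 18) + 8324) = 1/(-18*(-19) + 8324) = 1/(342 + 8324) = 1/8666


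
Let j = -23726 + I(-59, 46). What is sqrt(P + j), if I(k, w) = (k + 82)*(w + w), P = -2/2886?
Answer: I*sqrt(44997402333)/1443 ≈ 147.0*I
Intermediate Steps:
P = -1/1443 (P = (1/2886)*(-2) = -1/1443 ≈ -0.00069300)
I(k, w) = 2*w*(82 + k) (I(k, w) = (82 + k)*(2*w) = 2*w*(82 + k))
j = -21610 (j = -23726 + 2*46*(82 - 59) = -23726 + 2*46*23 = -23726 + 2116 = -21610)
sqrt(P + j) = sqrt(-1/1443 - 21610) = sqrt(-31183231/1443) = I*sqrt(44997402333)/1443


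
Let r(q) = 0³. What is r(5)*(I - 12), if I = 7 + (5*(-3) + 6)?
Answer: 0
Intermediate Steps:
r(q) = 0
I = -2 (I = 7 + (-15 + 6) = 7 - 9 = -2)
r(5)*(I - 12) = 0*(-2 - 12) = 0*(-14) = 0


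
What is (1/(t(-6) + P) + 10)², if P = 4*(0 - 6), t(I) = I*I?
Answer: 14641/144 ≈ 101.67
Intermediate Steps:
t(I) = I²
P = -24 (P = 4*(-6) = -24)
(1/(t(-6) + P) + 10)² = (1/((-6)² - 24) + 10)² = (1/(36 - 24) + 10)² = (1/12 + 10)² = (121/12)² = 14641/144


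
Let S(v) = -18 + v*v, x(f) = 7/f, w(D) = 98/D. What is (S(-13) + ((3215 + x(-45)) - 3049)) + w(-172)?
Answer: 1223983/3870 ≈ 316.27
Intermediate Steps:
S(v) = -18 + v²
(S(-13) + ((3215 + x(-45)) - 3049)) + w(-172) = ((-18 + (-13)²) + ((3215 + 7/(-45)) - 3049)) + 98/(-172) = ((-18 + 169) + ((3215 + 7*(-1/45)) - 3049)) + 98*(-1/172) = (151 + ((3215 - 7/45) - 3049)) - 49/86 = (151 + (144668/45 - 3049)) - 49/86 = (151 + 7463/45) - 49/86 = 14258/45 - 49/86 = 1223983/3870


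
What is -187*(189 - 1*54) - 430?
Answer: -25675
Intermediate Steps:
-187*(189 - 1*54) - 430 = -187*(189 - 54) - 430 = -187*135 - 430 = -25245 - 430 = -25675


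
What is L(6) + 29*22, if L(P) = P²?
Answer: 674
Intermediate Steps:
L(6) + 29*22 = 6² + 29*22 = 36 + 638 = 674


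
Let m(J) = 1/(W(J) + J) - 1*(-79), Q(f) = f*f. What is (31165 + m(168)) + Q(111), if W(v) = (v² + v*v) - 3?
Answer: 2466345346/56613 ≈ 43565.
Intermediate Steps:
W(v) = -3 + 2*v² (W(v) = (v² + v²) - 3 = 2*v² - 3 = -3 + 2*v²)
Q(f) = f²
m(J) = 79 + 1/(-3 + J + 2*J²) (m(J) = 1/((-3 + 2*J²) + J) - 1*(-79) = 1/(-3 + J + 2*J²) + 79 = 79 + 1/(-3 + J + 2*J²))
(31165 + m(168)) + Q(111) = (31165 + (-236 + 79*168 + 158*168²)/(-3 + 168 + 2*168²)) + 111² = (31165 + (-236 + 13272 + 158*28224)/(-3 + 168 + 2*28224)) + 12321 = (31165 + (-236 + 13272 + 4459392)/(-3 + 168 + 56448)) + 12321 = (31165 + 4472428/56613) + 12321 = 1768816573/56613 + 12321 = 2466345346/56613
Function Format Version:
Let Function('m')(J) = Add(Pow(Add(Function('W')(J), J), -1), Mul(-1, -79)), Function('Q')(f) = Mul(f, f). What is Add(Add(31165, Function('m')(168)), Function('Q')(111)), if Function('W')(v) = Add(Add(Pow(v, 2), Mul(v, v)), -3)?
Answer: Rational(2466345346, 56613) ≈ 43565.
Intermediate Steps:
Function('W')(v) = Add(-3, Mul(2, Pow(v, 2))) (Function('W')(v) = Add(Add(Pow(v, 2), Pow(v, 2)), -3) = Add(Mul(2, Pow(v, 2)), -3) = Add(-3, Mul(2, Pow(v, 2))))
Function('Q')(f) = Pow(f, 2)
Function('m')(J) = Add(79, Pow(Add(-3, J, Mul(2, Pow(J, 2))), -1)) (Function('m')(J) = Add(Pow(Add(Add(-3, Mul(2, Pow(J, 2))), J), -1), Mul(-1, -79)) = Add(Pow(Add(-3, J, Mul(2, Pow(J, 2))), -1), 79) = Add(79, Pow(Add(-3, J, Mul(2, Pow(J, 2))), -1)))
Add(Add(31165, Function('m')(168)), Function('Q')(111)) = Add(Add(31165, Mul(Pow(Add(-3, 168, Mul(2, Pow(168, 2))), -1), Add(-236, Mul(79, 168), Mul(158, Pow(168, 2))))), Pow(111, 2)) = Add(Add(31165, Mul(Pow(Add(-3, 168, Mul(2, 28224)), -1), Add(-236, 13272, Mul(158, 28224)))), 12321) = Add(Add(31165, Mul(Pow(Add(-3, 168, 56448), -1), Add(-236, 13272, 4459392))), 12321) = Add(Add(31165, Mul(Pow(56613, -1), 4472428)), 12321) = Add(Add(31165, Mul(Rational(1, 56613), 4472428)), 12321) = Add(Add(31165, Rational(4472428, 56613)), 12321) = Add(Rational(1768816573, 56613), 12321) = Rational(2466345346, 56613)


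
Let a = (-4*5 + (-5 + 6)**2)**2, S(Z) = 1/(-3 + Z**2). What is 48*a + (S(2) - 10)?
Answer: 17319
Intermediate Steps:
a = 361 (a = (-20 + 1**2)**2 = (-20 + 1)**2 = (-19)**2 = 361)
48*a + (S(2) - 10) = 48*361 + (1/(-3 + 2**2) - 10) = 17328 + (1/(-3 + 4) - 10) = 17328 + (1/1 - 10) = 17328 + (1 - 10) = 17328 - 9 = 17319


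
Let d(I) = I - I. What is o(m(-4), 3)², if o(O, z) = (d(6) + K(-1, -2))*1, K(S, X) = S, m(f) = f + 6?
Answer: 1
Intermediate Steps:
d(I) = 0
m(f) = 6 + f
o(O, z) = -1 (o(O, z) = (0 - 1)*1 = -1*1 = -1)
o(m(-4), 3)² = (-1)² = 1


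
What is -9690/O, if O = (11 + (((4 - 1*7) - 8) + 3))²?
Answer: -3230/3 ≈ -1076.7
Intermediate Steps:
O = 9 (O = (11 + (((4 - 7) - 8) + 3))² = (11 + ((-3 - 8) + 3))² = (11 + (-11 + 3))² = (11 - 8)² = 3² = 9)
-9690/O = -9690/9 = -9690*⅑ = -3230/3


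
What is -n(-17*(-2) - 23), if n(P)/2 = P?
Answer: -22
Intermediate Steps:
n(P) = 2*P
-n(-17*(-2) - 23) = -2*(-17*(-2) - 23) = -2*(34 - 23) = -2*11 = -1*22 = -22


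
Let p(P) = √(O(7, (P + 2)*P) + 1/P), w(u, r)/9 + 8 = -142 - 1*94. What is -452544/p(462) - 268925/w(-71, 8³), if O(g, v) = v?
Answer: 268925/2196 - 452544*√45755563854/99038017 ≈ -854.96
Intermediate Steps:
w(u, r) = -2196 (w(u, r) = -72 + 9*(-142 - 1*94) = -72 + 9*(-142 - 94) = -72 + 9*(-236) = -72 - 2124 = -2196)
p(P) = √(1/P + P*(2 + P)) (p(P) = √((P + 2)*P + 1/P) = √((2 + P)*P + 1/P) = √(P*(2 + P) + 1/P) = √(1/P + P*(2 + P)))
-452544/p(462) - 268925/w(-71, 8³) = -452544*√462/√(1 + 462²*(2 + 462)) - 268925/(-2196) = -452544*√462/√(1 + 213444*464) - 268925*(-1/2196) = -452544*√462/√(1 + 99038016) + 268925/2196 = -452544*√45755563854/99038017 + 268925/2196 = 268925/2196 - 452544*√45755563854/99038017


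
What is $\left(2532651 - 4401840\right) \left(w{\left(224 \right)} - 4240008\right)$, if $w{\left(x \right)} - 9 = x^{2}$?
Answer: $7831571063547$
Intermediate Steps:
$w{\left(x \right)} = 9 + x^{2}$
$\left(2532651 - 4401840\right) \left(w{\left(224 \right)} - 4240008\right) = \left(2532651 - 4401840\right) \left(\left(9 + 224^{2}\right) - 4240008\right) = - 1869189 \left(\left(9 + 50176\right) - 4240008\right) = - 1869189 \left(50185 - 4240008\right) = \left(-1869189\right) \left(-4189823\right) = 7831571063547$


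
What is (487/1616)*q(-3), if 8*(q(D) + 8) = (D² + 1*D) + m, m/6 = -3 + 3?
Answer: -14123/6464 ≈ -2.1849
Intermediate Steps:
m = 0 (m = 6*(-3 + 3) = 6*0 = 0)
q(D) = -8 + D/8 + D²/8 (q(D) = -8 + ((D² + 1*D) + 0)/8 = -8 + ((D² + D) + 0)/8 = -8 + ((D + D²) + 0)/8 = -8 + (D + D²)/8 = -8 + (D/8 + D²/8) = -8 + D/8 + D²/8)
(487/1616)*q(-3) = (487/1616)*(-8 + (⅛)*(-3) + (⅛)*(-3)²) = (487*(1/1616))*(-8 - 3/8 + (⅛)*9) = 487*(-8 - 3/8 + 9/8)/1616 = (487/1616)*(-29/4) = -14123/6464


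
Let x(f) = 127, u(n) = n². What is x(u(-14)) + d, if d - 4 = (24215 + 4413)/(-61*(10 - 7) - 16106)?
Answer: 2105231/16289 ≈ 129.24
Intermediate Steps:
d = 36528/16289 (d = 4 + (24215 + 4413)/(-61*(10 - 7) - 16106) = 4 + 28628/(-61*3 - 16106) = 4 + 28628/(-183 - 16106) = 4 + 28628/(-16289) = 4 + 28628*(-1/16289) = 4 - 28628/16289 = 36528/16289 ≈ 2.2425)
x(u(-14)) + d = 127 + 36528/16289 = 2105231/16289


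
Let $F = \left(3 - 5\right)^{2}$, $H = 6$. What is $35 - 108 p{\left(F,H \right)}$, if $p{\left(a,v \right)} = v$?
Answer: $-613$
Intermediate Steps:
$F = 4$ ($F = \left(-2\right)^{2} = 4$)
$35 - 108 p{\left(F,H \right)} = 35 - 648 = -613$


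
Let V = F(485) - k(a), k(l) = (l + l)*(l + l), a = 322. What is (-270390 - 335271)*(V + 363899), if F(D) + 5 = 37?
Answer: 30770607105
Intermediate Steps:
F(D) = 32 (F(D) = -5 + 37 = 32)
k(l) = 4*l² (k(l) = (2*l)*(2*l) = 4*l²)
V = -414704 (V = 32 - 4*322² = 32 - 4*103684 = 32 - 1*414736 = 32 - 414736 = -414704)
(-270390 - 335271)*(V + 363899) = (-270390 - 335271)*(-414704 + 363899) = -605661*(-50805) = 30770607105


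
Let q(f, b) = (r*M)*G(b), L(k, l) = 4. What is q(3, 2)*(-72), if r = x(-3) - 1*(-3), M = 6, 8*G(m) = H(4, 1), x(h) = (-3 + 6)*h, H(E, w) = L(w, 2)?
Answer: 1296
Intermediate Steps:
H(E, w) = 4
x(h) = 3*h
G(m) = ½ (G(m) = (⅛)*4 = ½)
r = -6 (r = 3*(-3) - 1*(-3) = -9 + 3 = -6)
q(f, b) = -18 (q(f, b) = -6*6*(½) = -36*½ = -18)
q(3, 2)*(-72) = -18*(-72) = 1296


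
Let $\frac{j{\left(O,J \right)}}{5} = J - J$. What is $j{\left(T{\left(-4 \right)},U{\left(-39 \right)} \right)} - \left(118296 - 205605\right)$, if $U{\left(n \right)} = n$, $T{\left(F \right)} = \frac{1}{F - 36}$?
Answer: $87309$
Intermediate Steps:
$T{\left(F \right)} = \frac{1}{-36 + F}$
$j{\left(O,J \right)} = 0$ ($j{\left(O,J \right)} = 5 \left(J - J\right) = 5 \cdot 0 = 0$)
$j{\left(T{\left(-4 \right)},U{\left(-39 \right)} \right)} - \left(118296 - 205605\right) = 0 - \left(118296 - 205605\right) = 0 - -87309 = 0 + 87309 = 87309$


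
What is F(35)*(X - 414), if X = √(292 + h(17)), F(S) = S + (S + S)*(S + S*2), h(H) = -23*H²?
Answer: -3057390 + 7385*I*√6355 ≈ -3.0574e+6 + 5.8872e+5*I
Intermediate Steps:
F(S) = S + 6*S² (F(S) = S + (2*S)*(S + 2*S) = S + (2*S)*(3*S) = S + 6*S²)
X = I*√6355 (X = √(292 - 23*17²) = √(292 - 23*289) = √(292 - 6647) = √(-6355) = I*√6355 ≈ 79.718*I)
F(35)*(X - 414) = (35*(1 + 6*35))*(I*√6355 - 414) = (35*(1 + 210))*(-414 + I*√6355) = (35*211)*(-414 + I*√6355) = 7385*(-414 + I*√6355) = -3057390 + 7385*I*√6355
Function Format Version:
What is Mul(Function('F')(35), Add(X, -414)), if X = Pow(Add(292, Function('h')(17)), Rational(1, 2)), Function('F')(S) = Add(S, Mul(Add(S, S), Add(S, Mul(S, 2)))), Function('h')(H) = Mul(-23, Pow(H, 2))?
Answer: Add(-3057390, Mul(7385, I, Pow(6355, Rational(1, 2)))) ≈ Add(-3.0574e+6, Mul(5.8872e+5, I))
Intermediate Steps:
Function('F')(S) = Add(S, Mul(6, Pow(S, 2))) (Function('F')(S) = Add(S, Mul(Mul(2, S), Add(S, Mul(2, S)))) = Add(S, Mul(Mul(2, S), Mul(3, S))) = Add(S, Mul(6, Pow(S, 2))))
X = Mul(I, Pow(6355, Rational(1, 2))) (X = Pow(Add(292, Mul(-23, Pow(17, 2))), Rational(1, 2)) = Pow(Add(292, Mul(-23, 289)), Rational(1, 2)) = Pow(Add(292, -6647), Rational(1, 2)) = Pow(-6355, Rational(1, 2)) = Mul(I, Pow(6355, Rational(1, 2))) ≈ Mul(79.718, I))
Mul(Function('F')(35), Add(X, -414)) = Mul(Mul(35, Add(1, Mul(6, 35))), Add(Mul(I, Pow(6355, Rational(1, 2))), -414)) = Mul(Mul(35, Add(1, 210)), Add(-414, Mul(I, Pow(6355, Rational(1, 2))))) = Mul(Mul(35, 211), Add(-414, Mul(I, Pow(6355, Rational(1, 2))))) = Mul(7385, Add(-414, Mul(I, Pow(6355, Rational(1, 2))))) = Add(-3057390, Mul(7385, I, Pow(6355, Rational(1, 2))))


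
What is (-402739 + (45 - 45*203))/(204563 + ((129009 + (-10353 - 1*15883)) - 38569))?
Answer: -411829/268767 ≈ -1.5323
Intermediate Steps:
(-402739 + (45 - 45*203))/(204563 + ((129009 + (-10353 - 1*15883)) - 38569)) = (-402739 + (45 - 9135))/(204563 + ((129009 + (-10353 - 15883)) - 38569)) = (-402739 - 9090)/(204563 + ((129009 - 26236) - 38569)) = -411829/(204563 + (102773 - 38569)) = -411829/(204563 + 64204) = -411829/268767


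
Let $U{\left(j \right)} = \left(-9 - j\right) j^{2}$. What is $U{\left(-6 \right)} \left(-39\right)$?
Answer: $4212$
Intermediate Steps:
$U{\left(j \right)} = j^{2} \left(-9 - j\right)$
$U{\left(-6 \right)} \left(-39\right) = \left(-6\right)^{2} \left(-9 - -6\right) \left(-39\right) = 36 \left(-9 + 6\right) \left(-39\right) = 36 \left(-3\right) \left(-39\right) = \left(-108\right) \left(-39\right) = 4212$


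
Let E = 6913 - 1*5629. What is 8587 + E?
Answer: 9871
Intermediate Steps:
E = 1284 (E = 6913 - 5629 = 1284)
8587 + E = 8587 + 1284 = 9871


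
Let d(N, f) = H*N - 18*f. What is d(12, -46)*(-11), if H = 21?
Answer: -11880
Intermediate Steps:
d(N, f) = -18*f + 21*N (d(N, f) = 21*N - 18*f = -18*f + 21*N)
d(12, -46)*(-11) = (-18*(-46) + 21*12)*(-11) = (828 + 252)*(-11) = 1080*(-11) = -11880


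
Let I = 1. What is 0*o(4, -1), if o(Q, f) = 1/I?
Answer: 0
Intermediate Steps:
o(Q, f) = 1 (o(Q, f) = 1/1 = 1)
0*o(4, -1) = 0*1 = 0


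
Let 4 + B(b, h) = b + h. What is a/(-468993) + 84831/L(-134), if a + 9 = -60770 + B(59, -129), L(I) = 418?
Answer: 39810581737/196039074 ≈ 203.07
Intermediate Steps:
B(b, h) = -4 + b + h (B(b, h) = -4 + (b + h) = -4 + b + h)
a = -60853 (a = -9 + (-60770 + (-4 + 59 - 129)) = -9 + (-60770 - 74) = -9 - 60844 = -60853)
a/(-468993) + 84831/L(-134) = -60853/(-468993) + 84831/418 = -60853*(-1/468993) + 84831*(1/418) = 60853/468993 + 84831/418 = 39810581737/196039074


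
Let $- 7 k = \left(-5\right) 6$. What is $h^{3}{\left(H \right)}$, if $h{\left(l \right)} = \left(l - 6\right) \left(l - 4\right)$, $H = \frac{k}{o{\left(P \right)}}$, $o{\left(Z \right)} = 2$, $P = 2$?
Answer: $\frac{43243551}{117649} \approx 367.56$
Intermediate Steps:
$k = \frac{30}{7}$ ($k = - \frac{\left(-5\right) 6}{7} = \left(- \frac{1}{7}\right) \left(-30\right) = \frac{30}{7} \approx 4.2857$)
$H = \frac{15}{7}$ ($H = \frac{30}{7 \cdot 2} = \frac{30}{7} \cdot \frac{1}{2} = \frac{15}{7} \approx 2.1429$)
$h{\left(l \right)} = \left(-6 + l\right) \left(-4 + l\right)$
$h^{3}{\left(H \right)} = \left(24 + \left(\frac{15}{7}\right)^{2} - \frac{150}{7}\right)^{3} = \left(24 + \frac{225}{49} - \frac{150}{7}\right)^{3} = \left(\frac{351}{49}\right)^{3} = \frac{43243551}{117649}$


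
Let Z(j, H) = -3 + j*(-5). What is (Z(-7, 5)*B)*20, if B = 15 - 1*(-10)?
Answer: 16000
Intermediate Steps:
Z(j, H) = -3 - 5*j
B = 25 (B = 15 + 10 = 25)
(Z(-7, 5)*B)*20 = ((-3 - 5*(-7))*25)*20 = ((-3 + 35)*25)*20 = (32*25)*20 = 800*20 = 16000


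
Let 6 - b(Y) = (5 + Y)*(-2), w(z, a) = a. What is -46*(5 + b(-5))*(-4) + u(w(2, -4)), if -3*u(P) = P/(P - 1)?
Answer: 30356/15 ≈ 2023.7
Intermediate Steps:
b(Y) = 16 + 2*Y (b(Y) = 6 - (5 + Y)*(-2) = 6 - (-10 - 2*Y) = 6 + (10 + 2*Y) = 16 + 2*Y)
u(P) = -P/(3*(-1 + P)) (u(P) = -P/(3*(P - 1)) = -P/(3*(-1 + P)))
-46*(5 + b(-5))*(-4) + u(w(2, -4)) = -46*(5 + (16 + 2*(-5)))*(-4) - 1*(-4)/(-3 + 3*(-4)) = -46*(5 + (16 - 10))*(-4) - 1*(-4)/(-3 - 12) = -46*(5 + 6)*(-4) - 1*(-4)/(-15) = -506*(-4) - 1*(-4)*(-1/15) = -46*(-44) - 4/15 = 2024 - 4/15 = 30356/15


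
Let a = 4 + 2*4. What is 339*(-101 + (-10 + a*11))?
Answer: 7119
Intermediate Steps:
a = 12 (a = 4 + 8 = 12)
339*(-101 + (-10 + a*11)) = 339*(-101 + (-10 + 12*11)) = 339*(-101 + (-10 + 132)) = 339*(-101 + 122) = 339*21 = 7119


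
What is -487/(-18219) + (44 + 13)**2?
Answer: 59194018/18219 ≈ 3249.0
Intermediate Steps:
-487/(-18219) + (44 + 13)**2 = -487*(-1/18219) + 57**2 = 487/18219 + 3249 = 59194018/18219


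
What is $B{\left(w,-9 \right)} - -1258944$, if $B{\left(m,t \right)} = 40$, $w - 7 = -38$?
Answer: $1258984$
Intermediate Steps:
$w = -31$ ($w = 7 - 38 = -31$)
$B{\left(w,-9 \right)} - -1258944 = 40 - -1258944 = 40 + 1258944 = 1258984$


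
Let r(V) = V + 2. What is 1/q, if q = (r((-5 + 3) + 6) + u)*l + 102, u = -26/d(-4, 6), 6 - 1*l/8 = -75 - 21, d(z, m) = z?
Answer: 1/10302 ≈ 9.7068e-5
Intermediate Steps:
l = 816 (l = 48 - 8*(-75 - 21) = 48 - 8*(-96) = 48 + 768 = 816)
u = 13/2 (u = -26/(-4) = -26*(-¼) = 13/2 ≈ 6.5000)
r(V) = 2 + V
q = 10302 (q = ((2 + ((-5 + 3) + 6)) + 13/2)*816 + 102 = ((2 + (-2 + 6)) + 13/2)*816 + 102 = ((2 + 4) + 13/2)*816 + 102 = (6 + 13/2)*816 + 102 = (25/2)*816 + 102 = 10200 + 102 = 10302)
1/q = 1/10302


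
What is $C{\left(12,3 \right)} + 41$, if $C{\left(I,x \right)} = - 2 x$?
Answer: $35$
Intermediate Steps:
$C{\left(12,3 \right)} + 41 = \left(-2\right) 3 + 41 = -6 + 41 = 35$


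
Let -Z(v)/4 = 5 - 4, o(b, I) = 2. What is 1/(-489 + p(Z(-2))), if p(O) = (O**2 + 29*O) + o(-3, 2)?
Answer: -1/587 ≈ -0.0017036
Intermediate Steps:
Z(v) = -4 (Z(v) = -4*(5 - 4) = -4*1 = -4)
p(O) = 2 + O**2 + 29*O (p(O) = (O**2 + 29*O) + 2 = 2 + O**2 + 29*O)
1/(-489 + p(Z(-2))) = 1/(-489 + (2 + (-4)**2 + 29*(-4))) = 1/(-489 + (2 + 16 - 116)) = 1/(-489 - 98) = 1/(-587) = -1/587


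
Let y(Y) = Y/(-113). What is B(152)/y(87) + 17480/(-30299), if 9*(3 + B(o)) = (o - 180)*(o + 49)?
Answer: 222388835/272691 ≈ 815.53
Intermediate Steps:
y(Y) = -Y/113 (y(Y) = Y*(-1/113) = -Y/113)
B(o) = -3 + (-180 + o)*(49 + o)/9 (B(o) = -3 + ((o - 180)*(o + 49))/9 = -3 + ((-180 + o)*(49 + o))/9 = -3 + (-180 + o)*(49 + o)/9)
B(152)/y(87) + 17480/(-30299) = (-983 - 131/9*152 + (⅑)*152²)/((-1/113*87)) + 17480/(-30299) = (-983 - 19912/9 + (⅑)*23104)/(-87/113) + 17480*(-1/30299) = (-983 - 19912/9 + 23104/9)*(-113/87) - 17480/30299 = -1885/3*(-113/87) - 17480/30299 = 7345/9 - 17480/30299 = 222388835/272691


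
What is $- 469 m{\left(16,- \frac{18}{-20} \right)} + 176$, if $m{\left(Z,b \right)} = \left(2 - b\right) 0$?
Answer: $176$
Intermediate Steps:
$m{\left(Z,b \right)} = 0$
$- 469 m{\left(16,- \frac{18}{-20} \right)} + 176 = \left(-469\right) 0 + 176 = 0 + 176 = 176$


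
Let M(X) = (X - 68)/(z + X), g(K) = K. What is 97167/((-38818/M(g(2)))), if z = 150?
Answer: 3206511/2950168 ≈ 1.0869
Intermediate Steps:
M(X) = (-68 + X)/(150 + X) (M(X) = (X - 68)/(150 + X) = (-68 + X)/(150 + X))
97167/((-38818/M(g(2)))) = 97167/((-38818*(150 + 2)/(-68 + 2))) = 97167/((-38818/(-66/152))) = 97167/((-38818/((1/152)*(-66)))) = 97167/((-38818/(-33/76))) = 97167/((-38818*(-76/33))) = 97167/(2950168/33) = 97167*(33/2950168) = 3206511/2950168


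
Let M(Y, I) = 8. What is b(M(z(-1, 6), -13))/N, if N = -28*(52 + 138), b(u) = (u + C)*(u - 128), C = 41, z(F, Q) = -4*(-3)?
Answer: 21/19 ≈ 1.1053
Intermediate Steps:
z(F, Q) = 12
b(u) = (-128 + u)*(41 + u) (b(u) = (u + 41)*(u - 128) = (41 + u)*(-128 + u) = (-128 + u)*(41 + u))
N = -5320 (N = -28*190 = -5320)
b(M(z(-1, 6), -13))/N = (-5248 + 8² - 87*8)/(-5320) = (-5248 + 64 - 696)*(-1/5320) = -5880*(-1/5320) = 21/19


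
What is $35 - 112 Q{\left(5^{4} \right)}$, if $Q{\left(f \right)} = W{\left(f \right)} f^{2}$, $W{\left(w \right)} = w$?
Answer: $-27343749965$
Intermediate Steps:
$Q{\left(f \right)} = f^{3}$ ($Q{\left(f \right)} = f f^{2} = f^{3}$)
$35 - 112 Q{\left(5^{4} \right)} = 35 - 112 \left(5^{4}\right)^{3} = 35 - 112 \cdot 625^{3} = 35 - 27343750000 = -27343749965$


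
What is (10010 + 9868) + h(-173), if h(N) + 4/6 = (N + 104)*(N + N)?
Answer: 131254/3 ≈ 43751.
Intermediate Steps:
h(N) = -2/3 + 2*N*(104 + N) (h(N) = -2/3 + (N + 104)*(N + N) = -2/3 + (104 + N)*(2*N) = -2/3 + 2*N*(104 + N))
(10010 + 9868) + h(-173) = (10010 + 9868) + (-2/3 + 2*(-173)**2 + 208*(-173)) = 19878 + (-2/3 + 2*29929 - 35984) = 19878 + (-2/3 + 59858 - 35984) = 19878 + 71620/3 = 131254/3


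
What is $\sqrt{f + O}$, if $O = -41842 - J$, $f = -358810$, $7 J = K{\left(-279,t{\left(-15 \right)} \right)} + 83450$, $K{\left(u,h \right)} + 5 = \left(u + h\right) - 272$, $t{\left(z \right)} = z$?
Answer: $\frac{3 i \sqrt{2245789}}{7} \approx 642.25 i$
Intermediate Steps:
$K{\left(u,h \right)} = -277 + h + u$ ($K{\left(u,h \right)} = -5 - \left(272 - h - u\right) = -5 + \left(-272 + h + u\right) = -277 + h + u$)
$J = \frac{82879}{7}$ ($J = \frac{\left(-277 - 15 - 279\right) + 83450}{7} = \frac{-571 + 83450}{7} = \frac{1}{7} \cdot 82879 = \frac{82879}{7} \approx 11840.0$)
$O = - \frac{375773}{7}$ ($O = -41842 - \frac{82879}{7} = - \frac{375773}{7} \approx -53682.0$)
$\sqrt{f + O} = \sqrt{-358810 - \frac{375773}{7}} = \sqrt{- \frac{2887443}{7}} = \frac{3 i \sqrt{2245789}}{7}$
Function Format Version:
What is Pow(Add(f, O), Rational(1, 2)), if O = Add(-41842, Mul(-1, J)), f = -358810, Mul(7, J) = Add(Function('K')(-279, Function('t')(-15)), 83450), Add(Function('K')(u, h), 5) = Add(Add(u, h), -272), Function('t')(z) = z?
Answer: Mul(Rational(3, 7), I, Pow(2245789, Rational(1, 2))) ≈ Mul(642.25, I)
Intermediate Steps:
Function('K')(u, h) = Add(-277, h, u) (Function('K')(u, h) = Add(-5, Add(Add(u, h), -272)) = Add(-5, Add(Add(h, u), -272)) = Add(-5, Add(-272, h, u)) = Add(-277, h, u))
J = Rational(82879, 7) (J = Mul(Rational(1, 7), Add(Add(-277, -15, -279), 83450)) = Mul(Rational(1, 7), Add(-571, 83450)) = Mul(Rational(1, 7), 82879) = Rational(82879, 7) ≈ 11840.)
O = Rational(-375773, 7) (O = Add(-41842, Mul(-1, Rational(82879, 7))) = Add(-41842, Rational(-82879, 7)) = Rational(-375773, 7) ≈ -53682.)
Pow(Add(f, O), Rational(1, 2)) = Pow(Add(-358810, Rational(-375773, 7)), Rational(1, 2)) = Pow(Rational(-2887443, 7), Rational(1, 2)) = Mul(Rational(3, 7), I, Pow(2245789, Rational(1, 2)))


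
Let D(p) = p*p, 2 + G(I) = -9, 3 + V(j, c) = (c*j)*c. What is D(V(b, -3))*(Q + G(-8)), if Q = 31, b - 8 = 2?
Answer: 151380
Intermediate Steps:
b = 10 (b = 8 + 2 = 10)
V(j, c) = -3 + j*c² (V(j, c) = -3 + (c*j)*c = -3 + j*c²)
G(I) = -11 (G(I) = -2 - 9 = -11)
D(p) = p²
D(V(b, -3))*(Q + G(-8)) = (-3 + 10*(-3)²)²*(31 - 11) = (-3 + 10*9)²*20 = (-3 + 90)²*20 = 87²*20 = 7569*20 = 151380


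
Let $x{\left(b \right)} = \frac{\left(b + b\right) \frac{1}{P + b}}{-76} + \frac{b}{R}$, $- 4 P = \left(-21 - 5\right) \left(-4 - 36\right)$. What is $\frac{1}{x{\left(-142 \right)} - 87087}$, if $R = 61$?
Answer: $- \frac{465918}{40576489793} \approx -1.1482 \cdot 10^{-5}$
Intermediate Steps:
$P = -260$ ($P = - \frac{\left(-21 - 5\right) \left(-4 - 36\right)}{4} = - \frac{\left(-26\right) \left(-40\right)}{4} = \left(- \frac{1}{4}\right) 1040 = -260$)
$x{\left(b \right)} = \frac{b}{61} - \frac{b}{38 \left(-260 + b\right)}$ ($x{\left(b \right)} = \frac{\left(b + b\right) \frac{1}{-260 + b}}{-76} + \frac{b}{61} = \frac{2 b}{-260 + b} \left(- \frac{1}{76}\right) + b \frac{1}{61} = \frac{2 b}{-260 + b} \left(- \frac{1}{76}\right) + \frac{b}{61} = - \frac{b}{38 \left(-260 + b\right)} + \frac{b}{61} = \frac{b}{61} - \frac{b}{38 \left(-260 + b\right)}$)
$\frac{1}{x{\left(-142 \right)} - 87087} = \frac{1}{\frac{1}{2318} \left(-142\right) \frac{1}{-260 - 142} \left(-9941 + 38 \left(-142\right)\right) - 87087} = \frac{1}{\frac{1}{2318} \left(-142\right) \frac{1}{-402} \left(-9941 - 5396\right) - 87087} = \frac{1}{\frac{1}{2318} \left(-142\right) \left(- \frac{1}{402}\right) \left(-15337\right) - 87087} = \frac{1}{- \frac{1088927}{465918} - 87087} = \frac{1}{- \frac{40576489793}{465918}} = - \frac{465918}{40576489793}$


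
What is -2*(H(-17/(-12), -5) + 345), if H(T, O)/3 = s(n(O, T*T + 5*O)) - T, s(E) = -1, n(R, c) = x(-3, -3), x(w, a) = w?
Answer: -1351/2 ≈ -675.50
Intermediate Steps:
n(R, c) = -3
H(T, O) = -3 - 3*T (H(T, O) = 3*(-1 - T) = -3 - 3*T)
-2*(H(-17/(-12), -5) + 345) = -2*((-3 - (-51)/(-12)) + 345) = -2*((-3 - (-51)*(-1)/12) + 345) = -2*((-3 - 3*17/12) + 345) = -2*((-3 - 17/4) + 345) = -2*(-29/4 + 345) = -2*1351/4 = -1351/2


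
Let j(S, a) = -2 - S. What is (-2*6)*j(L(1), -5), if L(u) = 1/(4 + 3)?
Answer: 180/7 ≈ 25.714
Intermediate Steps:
L(u) = ⅐ (L(u) = 1/7 = ⅐)
(-2*6)*j(L(1), -5) = (-2*6)*(-2 - 1*⅐) = -12*(-2 - ⅐) = -12*(-15/7) = 180/7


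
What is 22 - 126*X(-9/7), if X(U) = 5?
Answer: -608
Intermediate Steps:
22 - 126*X(-9/7) = 22 - 126*5 = 22 - 630 = -608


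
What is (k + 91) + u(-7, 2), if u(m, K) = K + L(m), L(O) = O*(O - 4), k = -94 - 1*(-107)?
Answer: 183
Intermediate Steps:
k = 13 (k = -94 + 107 = 13)
L(O) = O*(-4 + O)
u(m, K) = K + m*(-4 + m)
(k + 91) + u(-7, 2) = (13 + 91) + (2 - 7*(-4 - 7)) = 104 + (2 - 7*(-11)) = 104 + (2 + 77) = 104 + 79 = 183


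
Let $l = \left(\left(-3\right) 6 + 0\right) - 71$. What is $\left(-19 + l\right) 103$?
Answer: $-11124$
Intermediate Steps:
$l = -89$ ($l = \left(-18 + 0\right) - 71 = -18 - 71 = -89$)
$\left(-19 + l\right) 103 = \left(-19 - 89\right) 103 = \left(-108\right) 103 = -11124$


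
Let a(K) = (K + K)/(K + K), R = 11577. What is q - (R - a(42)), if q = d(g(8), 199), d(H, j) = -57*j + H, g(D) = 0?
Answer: -22919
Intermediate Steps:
a(K) = 1 (a(K) = (2*K)/((2*K)) = (2*K)*(1/(2*K)) = 1)
d(H, j) = H - 57*j
q = -11343 (q = 0 - 57*199 = 0 - 11343 = -11343)
q - (R - a(42)) = -11343 - (11577 - 1*1) = -11343 - (11577 - 1) = -11343 - 1*11576 = -11343 - 11576 = -22919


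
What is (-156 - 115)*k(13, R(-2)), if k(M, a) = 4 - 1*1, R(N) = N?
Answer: -813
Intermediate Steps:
k(M, a) = 3 (k(M, a) = 4 - 1 = 3)
(-156 - 115)*k(13, R(-2)) = (-156 - 115)*3 = -271*3 = -813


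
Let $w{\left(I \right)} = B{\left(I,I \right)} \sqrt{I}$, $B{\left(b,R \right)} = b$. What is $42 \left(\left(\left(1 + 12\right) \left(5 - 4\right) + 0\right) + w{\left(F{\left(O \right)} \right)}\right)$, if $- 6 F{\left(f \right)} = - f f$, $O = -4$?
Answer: $546 + \frac{224 \sqrt{6}}{3} \approx 728.9$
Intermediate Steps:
$F{\left(f \right)} = \frac{f^{2}}{6}$ ($F{\left(f \right)} = - \frac{\left(-1\right) f f}{6} = - \frac{\left(-1\right) f^{2}}{6} = \frac{f^{2}}{6}$)
$w{\left(I \right)} = I^{\frac{3}{2}}$ ($w{\left(I \right)} = I \sqrt{I} = I^{\frac{3}{2}}$)
$42 \left(\left(\left(1 + 12\right) \left(5 - 4\right) + 0\right) + w{\left(F{\left(O \right)} \right)}\right) = 42 \left(\left(\left(1 + 12\right) \left(5 - 4\right) + 0\right) + \left(\frac{\left(-4\right)^{2}}{6}\right)^{\frac{3}{2}}\right) = 42 \left(\left(13 \cdot 1 + 0\right) + \left(\frac{1}{6} \cdot 16\right)^{\frac{3}{2}}\right) = 42 \left(\left(13 + 0\right) + \left(\frac{8}{3}\right)^{\frac{3}{2}}\right) = 42 \left(13 + \frac{16 \sqrt{6}}{9}\right) = 546 + \frac{224 \sqrt{6}}{3}$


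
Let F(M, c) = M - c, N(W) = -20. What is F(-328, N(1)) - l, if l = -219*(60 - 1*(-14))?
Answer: 15898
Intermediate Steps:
l = -16206 (l = -219*(60 + 14) = -219*74 = -16206)
F(-328, N(1)) - l = (-328 - 1*(-20)) - 1*(-16206) = (-328 + 20) + 16206 = -308 + 16206 = 15898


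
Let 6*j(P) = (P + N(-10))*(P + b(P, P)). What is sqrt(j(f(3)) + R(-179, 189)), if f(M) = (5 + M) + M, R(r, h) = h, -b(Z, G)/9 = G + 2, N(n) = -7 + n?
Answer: sqrt(295) ≈ 17.176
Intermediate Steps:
b(Z, G) = -18 - 9*G (b(Z, G) = -9*(G + 2) = -9*(2 + G) = -18 - 9*G)
f(M) = 5 + 2*M
j(P) = (-18 - 8*P)*(-17 + P)/6 (j(P) = ((P + (-7 - 10))*(P + (-18 - 9*P)))/6 = ((P - 17)*(-18 - 8*P))/6 = ((-17 + P)*(-18 - 8*P))/6 = ((-18 - 8*P)*(-17 + P))/6 = (-18 - 8*P)*(-17 + P)/6)
sqrt(j(f(3)) + R(-179, 189)) = sqrt((51 - 4*(5 + 2*3)**2/3 + 59*(5 + 2*3)/3) + 189) = sqrt((51 - 4*(5 + 6)**2/3 + 59*(5 + 6)/3) + 189) = sqrt((51 - 4/3*11**2 + (59/3)*11) + 189) = sqrt((51 - 4/3*121 + 649/3) + 189) = sqrt((51 - 484/3 + 649/3) + 189) = sqrt(106 + 189) = sqrt(295)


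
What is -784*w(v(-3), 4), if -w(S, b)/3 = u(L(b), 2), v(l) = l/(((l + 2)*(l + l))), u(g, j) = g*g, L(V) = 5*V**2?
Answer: 15052800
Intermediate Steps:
u(g, j) = g**2
v(l) = 1/(2*(2 + l)) (v(l) = l/(((2 + l)*(2*l))) = l/((2*l*(2 + l))) = l*(1/(2*l*(2 + l))) = 1/(2*(2 + l)))
w(S, b) = -75*b**4 (w(S, b) = -3*25*b**4 = -75*b**4)
-784*w(v(-3), 4) = -(-58800)*4**4 = -(-58800)*256 = -784*(-19200) = 15052800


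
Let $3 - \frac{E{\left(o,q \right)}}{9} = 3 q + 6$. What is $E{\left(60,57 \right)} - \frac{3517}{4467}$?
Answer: $- \frac{6998839}{4467} \approx -1566.8$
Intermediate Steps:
$E{\left(o,q \right)} = -27 - 27 q$ ($E{\left(o,q \right)} = 27 - 9 \left(3 q + 6\right) = 27 - 9 \left(6 + 3 q\right) = 27 - \left(54 + 27 q\right) = -27 - 27 q$)
$E{\left(60,57 \right)} - \frac{3517}{4467} = \left(-27 - 1539\right) - \frac{3517}{4467} = -1566 - \frac{3517}{4467} = - \frac{6998839}{4467}$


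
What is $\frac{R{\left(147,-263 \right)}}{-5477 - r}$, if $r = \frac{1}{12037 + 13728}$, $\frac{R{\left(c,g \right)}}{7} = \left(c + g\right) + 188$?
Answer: $- \frac{721420}{7839717} \approx -0.092021$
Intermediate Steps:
$R{\left(c,g \right)} = 1316 + 7 c + 7 g$ ($R{\left(c,g \right)} = 7 \left(\left(c + g\right) + 188\right) = 7 \left(188 + c + g\right) = 1316 + 7 c + 7 g$)
$r = \frac{1}{25765} \approx 3.8812 \cdot 10^{-5}$
$\frac{R{\left(147,-263 \right)}}{-5477 - r} = \frac{1316 + 7 \cdot 147 + 7 \left(-263\right)}{-5477 - \frac{1}{25765}} = \frac{1316 + 1029 - 1841}{-5477 - \frac{1}{25765}} = \frac{504}{- \frac{141114906}{25765}} = 504 \left(- \frac{25765}{141114906}\right) = - \frac{721420}{7839717}$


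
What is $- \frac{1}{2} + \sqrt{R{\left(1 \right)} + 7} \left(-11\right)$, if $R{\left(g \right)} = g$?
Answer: $- \frac{1}{2} - 22 \sqrt{2} \approx -31.613$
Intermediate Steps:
$- \frac{1}{2} + \sqrt{R{\left(1 \right)} + 7} \left(-11\right) = - \frac{1}{2} + \sqrt{1 + 7} \left(-11\right) = \left(-1\right) \frac{1}{2} + \sqrt{8} \left(-11\right) = - \frac{1}{2} + 2 \sqrt{2} \left(-11\right) = - \frac{1}{2} - 22 \sqrt{2}$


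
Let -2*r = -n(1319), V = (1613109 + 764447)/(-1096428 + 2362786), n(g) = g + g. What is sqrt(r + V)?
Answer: 11*sqrt(4376532614821)/633179 ≈ 36.344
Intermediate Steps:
n(g) = 2*g
V = 1188778/633179 (V = 2377556/1266358 = 2377556*(1/1266358) = 1188778/633179 ≈ 1.8775)
r = 1319 (r = -(-1)*2*1319/2 = -(-1)*2638/2 = -1/2*(-2638) = 1319)
sqrt(r + V) = sqrt(1319 + 1188778/633179) = sqrt(836351879/633179) = 11*sqrt(4376532614821)/633179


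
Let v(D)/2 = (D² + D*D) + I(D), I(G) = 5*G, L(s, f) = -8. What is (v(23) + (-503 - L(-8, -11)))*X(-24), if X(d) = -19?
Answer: -35169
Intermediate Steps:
v(D) = 4*D² + 10*D (v(D) = 2*((D² + D*D) + 5*D) = 2*((D² + D²) + 5*D) = 2*(2*D² + 5*D) = 4*D² + 10*D)
(v(23) + (-503 - L(-8, -11)))*X(-24) = (2*23*(5 + 2*23) + (-503 - 1*(-8)))*(-19) = (2*23*(5 + 46) + (-503 + 8))*(-19) = (2*23*51 - 495)*(-19) = (2346 - 495)*(-19) = 1851*(-19) = -35169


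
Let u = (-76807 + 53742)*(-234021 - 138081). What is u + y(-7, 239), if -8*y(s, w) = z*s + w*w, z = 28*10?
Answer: 68660205879/8 ≈ 8.5825e+9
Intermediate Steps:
z = 280
y(s, w) = -35*s - w**2/8 (y(s, w) = -(280*s + w*w)/8 = -(280*s + w**2)/8 = -(w**2 + 280*s)/8 = -35*s - w**2/8)
u = 8582532630 (u = -23065*(-372102) = 8582532630)
u + y(-7, 239) = 8582532630 + (-35*(-7) - 1/8*239**2) = 8582532630 + (245 - 1/8*57121) = 8582532630 + (245 - 57121/8) = 8582532630 - 55161/8 = 68660205879/8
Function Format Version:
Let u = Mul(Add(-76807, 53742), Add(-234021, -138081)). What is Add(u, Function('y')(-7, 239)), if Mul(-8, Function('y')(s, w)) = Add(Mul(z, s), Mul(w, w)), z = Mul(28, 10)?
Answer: Rational(68660205879, 8) ≈ 8.5825e+9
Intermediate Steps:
z = 280
Function('y')(s, w) = Add(Mul(-35, s), Mul(Rational(-1, 8), Pow(w, 2))) (Function('y')(s, w) = Mul(Rational(-1, 8), Add(Mul(280, s), Mul(w, w))) = Mul(Rational(-1, 8), Add(Mul(280, s), Pow(w, 2))) = Mul(Rational(-1, 8), Add(Pow(w, 2), Mul(280, s))) = Add(Mul(-35, s), Mul(Rational(-1, 8), Pow(w, 2))))
u = 8582532630 (u = Mul(-23065, -372102) = 8582532630)
Add(u, Function('y')(-7, 239)) = Add(8582532630, Add(Mul(-35, -7), Mul(Rational(-1, 8), Pow(239, 2)))) = Add(8582532630, Add(245, Mul(Rational(-1, 8), 57121))) = Add(8582532630, Add(245, Rational(-57121, 8))) = Add(8582532630, Rational(-55161, 8)) = Rational(68660205879, 8)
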